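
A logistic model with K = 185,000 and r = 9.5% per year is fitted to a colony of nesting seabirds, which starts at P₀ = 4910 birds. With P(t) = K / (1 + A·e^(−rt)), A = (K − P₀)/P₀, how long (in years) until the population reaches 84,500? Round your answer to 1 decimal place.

t ≈ 36.1 years

A = (185000 − 4910)/4910 = 36.67821
84500 = 185000/(1 + 36.67821·e^(−0.095t)) → 1 + 36.67821·e^(−0.095t) = 2.18935
e^(−0.095t) = 0.032427 → t = ln(30.83889)/0.095 = 3.42878/0.095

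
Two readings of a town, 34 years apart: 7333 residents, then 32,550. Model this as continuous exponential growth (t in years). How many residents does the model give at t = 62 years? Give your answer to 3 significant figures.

≈ 111,000 residents

r = ln(32550/7333) / 34 ≈ 0.043835 per year
P(62) = 7333 · e^(0.043835·62) = 7333 · 15.14658 ≈ 111069.88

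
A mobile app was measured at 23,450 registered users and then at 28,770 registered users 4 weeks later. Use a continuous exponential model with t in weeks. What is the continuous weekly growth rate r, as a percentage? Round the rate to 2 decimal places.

28770 = 23450 · e^(r·4)
e^(4r) = 28770/23450 = 1.22687
r = ln(1.22687) / 4 = 0.20446 / 4

r ≈ 5.11% per week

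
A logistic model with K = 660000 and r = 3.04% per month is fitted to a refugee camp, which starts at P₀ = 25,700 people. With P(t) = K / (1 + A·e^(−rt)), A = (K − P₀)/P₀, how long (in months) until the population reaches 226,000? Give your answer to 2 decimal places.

t ≈ 84.00 months

A = (660000 − 25700)/25700 = 24.68093
226000 = 660000/(1 + 24.68093·e^(−0.0304t)) → 1 + 24.68093·e^(−0.0304t) = 2.92035
e^(−0.0304t) = 0.077807 → t = ln(12.85228)/0.0304 = 2.55352/0.0304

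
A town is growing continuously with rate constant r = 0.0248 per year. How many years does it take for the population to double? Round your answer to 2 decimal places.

doubling time ≈ 27.95 years

doubling time = ln(2) / |r| = 0.69315 / 0.0248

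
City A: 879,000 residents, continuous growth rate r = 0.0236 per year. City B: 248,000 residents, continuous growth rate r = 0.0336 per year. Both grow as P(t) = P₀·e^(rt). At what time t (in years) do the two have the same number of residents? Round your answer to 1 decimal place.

t ≈ 126.5 years

879000·e^(0.0236t) = 248000·e^(0.0336t)
879000/248000 = e^((0.0336 − 0.0236)t) → ln(3.54435) = 0.01·t
t = 1.26536 / 0.01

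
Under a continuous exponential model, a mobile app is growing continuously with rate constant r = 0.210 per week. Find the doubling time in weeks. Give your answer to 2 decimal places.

doubling time = ln(2) / |r| = 0.69315 / 0.21

doubling time ≈ 3.30 weeks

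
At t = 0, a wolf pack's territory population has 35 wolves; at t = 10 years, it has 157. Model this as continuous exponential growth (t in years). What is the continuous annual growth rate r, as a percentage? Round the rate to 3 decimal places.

r ≈ 15.009% per year

157 = 35 · e^(r·10)
e^(10r) = 157/35 = 4.48571
r = ln(4.48571) / 10 = 1.5009 / 10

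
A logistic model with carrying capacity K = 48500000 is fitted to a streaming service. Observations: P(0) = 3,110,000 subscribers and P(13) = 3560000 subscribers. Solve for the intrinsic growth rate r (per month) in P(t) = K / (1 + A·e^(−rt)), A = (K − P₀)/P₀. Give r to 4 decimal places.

A = (48500000 − 3110000)/3110000 = 14.59486
3560000 = 48500000/(1 + 14.59486·e^(−r·13)) → e^(−13r) = (13.6236 − 1)/14.59486 = 0.864935
r = −ln(0.864935)/13 = 0.1451/13

r ≈ 0.0112 per month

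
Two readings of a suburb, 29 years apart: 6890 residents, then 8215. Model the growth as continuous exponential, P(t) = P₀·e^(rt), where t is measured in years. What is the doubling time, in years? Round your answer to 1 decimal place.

doubling time ≈ 114.3 years

r = ln(8215/6890) / 29 = ln(1.19231) / 29 ≈ 0.006065 per year
doubling time = ln 2 / |r| = 0.69315 / 0.006065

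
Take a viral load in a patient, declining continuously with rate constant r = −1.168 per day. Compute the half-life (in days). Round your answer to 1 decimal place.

half-life = ln(2) / |r| = 0.69315 / 1.168

half-life ≈ 0.6 days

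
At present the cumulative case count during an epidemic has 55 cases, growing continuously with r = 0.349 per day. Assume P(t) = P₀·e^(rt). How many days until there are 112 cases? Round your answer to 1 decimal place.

t ≈ 2.0 days

112 = 55 · e^(0.349·t)
t = ln(112/55) / 0.349 = ln(2.03636) / 0.349 = 0.71117 / 0.349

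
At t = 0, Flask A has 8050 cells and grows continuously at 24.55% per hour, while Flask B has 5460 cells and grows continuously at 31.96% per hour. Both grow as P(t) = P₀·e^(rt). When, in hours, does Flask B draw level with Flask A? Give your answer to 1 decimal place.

t ≈ 5.2 hours

8050·e^(0.2455t) = 5460·e^(0.3196t)
8050/5460 = e^((0.3196 − 0.2455)t) → ln(1.47436) = 0.0741·t
t = 0.38822 / 0.0741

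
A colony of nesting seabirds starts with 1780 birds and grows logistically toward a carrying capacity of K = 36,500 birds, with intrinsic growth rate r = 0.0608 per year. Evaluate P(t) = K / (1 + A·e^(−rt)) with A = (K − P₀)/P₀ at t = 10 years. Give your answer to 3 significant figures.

≈ 3,140 birds

A = (36500 − 1780)/1780 = 19.50562
P(10) = 36500 / (1 + 19.50562·e^(−0.0608·10)) = 36500 / (1 + 19.50562·0.544439)
= 36500 / 11.61961 ≈ 3141.24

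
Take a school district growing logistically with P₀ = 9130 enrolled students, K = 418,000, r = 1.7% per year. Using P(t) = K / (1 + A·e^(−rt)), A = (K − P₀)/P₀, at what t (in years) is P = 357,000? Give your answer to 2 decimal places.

A = (418000 − 9130)/9130 = 44.78313
357000 = 418000/(1 + 44.78313·e^(−0.017t)) → 1 + 44.78313·e^(−0.017t) = 1.17087
e^(−0.017t) = 0.003815 → t = ln(262.09145)/0.017 = 5.56869/0.017

t ≈ 327.57 years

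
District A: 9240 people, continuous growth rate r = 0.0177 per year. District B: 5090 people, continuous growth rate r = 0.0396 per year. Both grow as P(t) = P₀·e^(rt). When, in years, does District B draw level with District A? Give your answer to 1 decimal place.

t ≈ 27.2 years

9240·e^(0.0177t) = 5090·e^(0.0396t)
9240/5090 = e^((0.0396 − 0.0177)t) → ln(1.81532) = 0.0219·t
t = 0.59626 / 0.0219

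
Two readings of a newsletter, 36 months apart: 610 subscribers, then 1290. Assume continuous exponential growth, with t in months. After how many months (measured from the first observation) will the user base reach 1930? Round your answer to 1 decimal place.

r = ln(1290/610) / 36 ≈ 0.020804 per month
t = ln(1930/610) / r = 1.15182 / 0.020804 ≈ 55.366

t ≈ 55.4 months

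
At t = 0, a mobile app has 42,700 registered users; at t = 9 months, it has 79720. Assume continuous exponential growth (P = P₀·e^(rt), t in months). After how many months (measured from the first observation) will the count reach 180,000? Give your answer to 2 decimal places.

t ≈ 20.74 months

r = ln(79720/42700) / 9 ≈ 0.069369 per month
t = ln(180000/42700) / r = 1.43876 / 0.069369 ≈ 20.741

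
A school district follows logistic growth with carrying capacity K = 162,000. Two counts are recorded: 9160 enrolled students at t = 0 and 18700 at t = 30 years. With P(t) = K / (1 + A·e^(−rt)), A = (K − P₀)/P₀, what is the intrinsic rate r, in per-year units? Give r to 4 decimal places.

r ≈ 0.0259 per year

A = (162000 − 9160)/9160 = 16.68559
18700 = 162000/(1 + 16.68559·e^(−r·30)) → e^(−30r) = (8.6631 − 1)/16.68559 = 0.459265
r = −ln(0.459265)/30 = 0.77813/30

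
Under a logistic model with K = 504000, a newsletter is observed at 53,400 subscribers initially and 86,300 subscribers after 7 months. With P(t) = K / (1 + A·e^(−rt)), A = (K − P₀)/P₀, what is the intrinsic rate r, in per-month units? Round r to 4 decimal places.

A = (504000 − 53400)/53400 = 8.4382
86300 = 504000/(1 + 8.4382·e^(−r·7)) → e^(−7r) = (5.84009 − 1)/8.4382 = 0.573593
r = −ln(0.573593)/7 = 0.55584/7

r ≈ 0.0794 per month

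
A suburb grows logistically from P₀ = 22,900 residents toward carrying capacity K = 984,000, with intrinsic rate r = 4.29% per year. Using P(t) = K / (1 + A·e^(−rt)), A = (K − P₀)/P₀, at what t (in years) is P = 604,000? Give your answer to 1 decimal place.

t ≈ 97.9 years

A = (984000 − 22900)/22900 = 41.96943
604000 = 984000/(1 + 41.96943·e^(−0.0429t)) → 1 + 41.96943·e^(−0.0429t) = 1.62914
e^(−0.0429t) = 0.01499 → t = ln(66.70931)/0.0429 = 4.20034/0.0429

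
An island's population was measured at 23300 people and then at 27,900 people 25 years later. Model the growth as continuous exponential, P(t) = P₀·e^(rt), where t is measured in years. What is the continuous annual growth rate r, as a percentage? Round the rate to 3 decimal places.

27900 = 23300 · e^(r·25)
e^(25r) = 27900/23300 = 1.19742
r = ln(1.19742) / 25 = 0.18017 / 25

r ≈ 0.721% per year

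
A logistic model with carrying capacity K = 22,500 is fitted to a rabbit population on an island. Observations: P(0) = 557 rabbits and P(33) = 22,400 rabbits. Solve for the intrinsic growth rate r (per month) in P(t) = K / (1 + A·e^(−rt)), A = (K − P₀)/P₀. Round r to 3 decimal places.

r ≈ 0.275 per month

A = (22500 − 557)/557 = 39.39497
22400 = 22500/(1 + 39.39497·e^(−r·33)) → e^(−33r) = (1.00446 − 1)/39.39497 = 0.000113
r = −ln(0.000113)/33 = 9.08528/33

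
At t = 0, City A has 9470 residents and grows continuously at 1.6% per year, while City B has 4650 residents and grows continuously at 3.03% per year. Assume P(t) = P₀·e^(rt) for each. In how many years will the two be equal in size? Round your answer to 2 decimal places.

9470·e^(0.016t) = 4650·e^(0.0303t)
9470/4650 = e^((0.0303 − 0.016)t) → ln(2.03656) = 0.0143·t
t = 0.71126 / 0.0143

t ≈ 49.74 years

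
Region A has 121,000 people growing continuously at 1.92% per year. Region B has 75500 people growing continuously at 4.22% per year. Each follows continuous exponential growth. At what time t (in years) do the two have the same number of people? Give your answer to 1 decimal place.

121000·e^(0.0192t) = 75500·e^(0.0422t)
121000/75500 = e^((0.0422 − 0.0192)t) → ln(1.60265) = 0.023·t
t = 0.47166 / 0.023

t ≈ 20.5 years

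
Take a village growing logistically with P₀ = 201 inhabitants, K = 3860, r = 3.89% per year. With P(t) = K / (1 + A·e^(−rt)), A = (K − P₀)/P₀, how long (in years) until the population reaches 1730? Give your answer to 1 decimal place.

t ≈ 69.2 years

A = (3860 − 201)/201 = 18.20398
1730 = 3860/(1 + 18.20398·e^(−0.0389t)) → 1 + 18.20398·e^(−0.0389t) = 2.23121
e^(−0.0389t) = 0.067634 → t = ln(14.78539)/0.0389 = 2.69364/0.0389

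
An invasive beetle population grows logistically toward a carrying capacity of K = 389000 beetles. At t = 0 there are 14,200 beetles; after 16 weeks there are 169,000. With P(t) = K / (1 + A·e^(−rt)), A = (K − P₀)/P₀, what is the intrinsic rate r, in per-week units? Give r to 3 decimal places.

r ≈ 0.188 per week

A = (389000 − 14200)/14200 = 26.39437
169000 = 389000/(1 + 26.39437·e^(−r·16)) → e^(−16r) = (2.30178 − 1)/26.39437 = 0.04932
r = −ln(0.04932)/16 = 3.00942/16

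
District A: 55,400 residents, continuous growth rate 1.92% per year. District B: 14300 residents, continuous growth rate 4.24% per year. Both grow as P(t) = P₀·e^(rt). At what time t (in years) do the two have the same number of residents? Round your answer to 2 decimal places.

t ≈ 58.38 years

55400·e^(0.0192t) = 14300·e^(0.0424t)
55400/14300 = e^((0.0424 − 0.0192)t) → ln(3.87413) = 0.0232·t
t = 1.35432 / 0.0232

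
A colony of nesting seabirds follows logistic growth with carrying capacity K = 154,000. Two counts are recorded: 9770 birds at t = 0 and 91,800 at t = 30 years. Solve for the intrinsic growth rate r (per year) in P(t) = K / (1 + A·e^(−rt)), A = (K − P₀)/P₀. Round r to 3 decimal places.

r ≈ 0.103 per year

A = (154000 − 9770)/9770 = 14.76254
91800 = 154000/(1 + 14.76254·e^(−r·30)) → e^(−30r) = (1.67756 − 1)/14.76254 = 0.045897
r = −ln(0.045897)/30 = 3.08135/30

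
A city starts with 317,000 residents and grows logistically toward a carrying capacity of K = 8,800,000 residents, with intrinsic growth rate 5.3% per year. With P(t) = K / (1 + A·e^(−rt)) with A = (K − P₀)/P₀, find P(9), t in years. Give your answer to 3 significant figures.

A = (8800000 − 317000)/317000 = 26.76025
P(9) = 8800000 / (1 + 26.76025·e^(−0.053·9)) = 8800000 / (1 + 26.76025·0.620643)
= 8800000 / 17.60855 ≈ 499757.2

≈ 500,000 residents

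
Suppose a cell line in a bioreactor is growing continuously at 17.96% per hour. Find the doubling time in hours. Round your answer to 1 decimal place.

doubling time = ln(2) / |r| = 0.69315 / 0.1796

doubling time ≈ 3.9 hours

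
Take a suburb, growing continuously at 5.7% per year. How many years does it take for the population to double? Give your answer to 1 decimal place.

doubling time = ln(2) / |r| = 0.69315 / 0.057

doubling time ≈ 12.2 years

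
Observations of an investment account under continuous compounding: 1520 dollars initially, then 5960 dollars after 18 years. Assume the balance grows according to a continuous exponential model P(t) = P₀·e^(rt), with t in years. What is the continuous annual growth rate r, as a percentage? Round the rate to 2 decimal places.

5960 = 1520 · e^(r·18)
e^(18r) = 5960/1520 = 3.92105
r = ln(3.92105) / 18 = 1.36636 / 18

r ≈ 7.59% per year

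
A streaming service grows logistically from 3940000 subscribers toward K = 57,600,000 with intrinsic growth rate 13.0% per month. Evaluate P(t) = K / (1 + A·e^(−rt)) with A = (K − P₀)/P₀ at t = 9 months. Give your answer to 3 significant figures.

A = (57600000 − 3940000)/3940000 = 13.61929
P(9) = 57600000 / (1 + 13.61929·e^(−0.13·9)) = 57600000 / (1 + 13.61929·0.310367)
= 57600000 / 5.22698 ≈ 11019753.5

≈ 11,000,000 subscribers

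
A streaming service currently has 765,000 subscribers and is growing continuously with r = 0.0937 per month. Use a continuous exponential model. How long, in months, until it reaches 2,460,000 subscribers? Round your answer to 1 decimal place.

2460000 = 765000 · e^(0.0937·t)
t = ln(2460000/765000) / 0.0937 = ln(3.21569) / 0.0937 = 1.16804 / 0.0937

t ≈ 12.5 months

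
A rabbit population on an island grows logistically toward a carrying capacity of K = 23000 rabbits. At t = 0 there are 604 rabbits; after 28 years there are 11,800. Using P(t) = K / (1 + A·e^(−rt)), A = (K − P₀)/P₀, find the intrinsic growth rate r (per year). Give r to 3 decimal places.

r ≈ 0.131 per year

A = (23000 − 604)/604 = 37.07947
11800 = 23000/(1 + 37.07947·e^(−r·28)) → e^(−28r) = (1.94915 − 1)/37.07947 = 0.025598
r = −ln(0.025598)/28 = 3.66525/28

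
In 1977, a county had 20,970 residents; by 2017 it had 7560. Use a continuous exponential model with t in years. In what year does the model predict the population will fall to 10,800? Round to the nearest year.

year 2003

r = ln(7560/20970) / 40 = -1.02022/40 ≈ -0.025506 per year
t = ln(10800/20970) / r = -0.66355/-0.025506 ≈ 26.02 years after 1977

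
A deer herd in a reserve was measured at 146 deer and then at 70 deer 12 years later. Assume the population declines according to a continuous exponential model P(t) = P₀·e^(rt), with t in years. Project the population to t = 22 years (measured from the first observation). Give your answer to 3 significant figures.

≈ 37.9 deer

r = ln(70/146) / 12 ≈ -0.061259 per year
P(22) = 146 · e^(-0.061259·22) = 146 · 0.25984 ≈ 37.94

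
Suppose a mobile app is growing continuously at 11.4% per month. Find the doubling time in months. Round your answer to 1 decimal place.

doubling time = ln(2) / |r| = 0.69315 / 0.114

doubling time ≈ 6.1 months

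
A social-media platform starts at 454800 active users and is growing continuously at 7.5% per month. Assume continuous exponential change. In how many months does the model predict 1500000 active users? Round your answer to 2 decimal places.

t ≈ 15.91 months

1500000 = 454800 · e^(0.075·t)
t = ln(1500000/454800) / 0.075 = ln(3.29815) / 0.075 = 1.19336 / 0.075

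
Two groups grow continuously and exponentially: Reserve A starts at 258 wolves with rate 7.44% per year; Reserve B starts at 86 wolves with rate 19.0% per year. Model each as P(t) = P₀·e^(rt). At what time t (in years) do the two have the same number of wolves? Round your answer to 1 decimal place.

258·e^(0.0744t) = 86·e^(0.19t)
258/86 = e^((0.19 − 0.0744)t) → ln(3) = 0.1156·t
t = 1.09861 / 0.1156

t ≈ 9.5 years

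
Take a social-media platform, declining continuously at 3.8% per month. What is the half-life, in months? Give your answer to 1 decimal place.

half-life ≈ 18.2 months

half-life = ln(2) / |r| = 0.69315 / 0.038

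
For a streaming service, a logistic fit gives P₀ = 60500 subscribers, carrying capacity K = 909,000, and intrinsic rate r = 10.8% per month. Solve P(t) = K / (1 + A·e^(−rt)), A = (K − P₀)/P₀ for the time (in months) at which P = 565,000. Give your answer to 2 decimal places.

A = (909000 − 60500)/60500 = 14.02479
565000 = 909000/(1 + 14.02479·e^(−0.108t)) → 1 + 14.02479·e^(−0.108t) = 1.60885
e^(−0.108t) = 0.043412 → t = ln(23.03491)/0.108 = 3.13701/0.108

t ≈ 29.05 months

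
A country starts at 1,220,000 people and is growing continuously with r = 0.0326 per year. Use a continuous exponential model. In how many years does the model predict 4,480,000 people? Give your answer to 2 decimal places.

t ≈ 39.90 years

4480000 = 1220000 · e^(0.0326·t)
t = ln(4480000/1220000) / 0.0326 = ln(3.67213) / 0.0326 = 1.30077 / 0.0326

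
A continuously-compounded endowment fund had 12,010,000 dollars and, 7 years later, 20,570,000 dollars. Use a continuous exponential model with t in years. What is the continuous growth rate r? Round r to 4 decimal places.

20570000 = 12010000 · e^(r·7)
e^(7r) = 20570000/12010000 = 1.71274
r = ln(1.71274) / 7 = 0.53809 / 7

r ≈ 0.0769 per year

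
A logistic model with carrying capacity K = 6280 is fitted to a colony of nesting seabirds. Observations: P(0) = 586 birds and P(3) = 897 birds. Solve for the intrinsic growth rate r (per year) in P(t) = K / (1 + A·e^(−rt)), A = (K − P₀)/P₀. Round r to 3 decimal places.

A = (6280 − 586)/586 = 9.71672
897 = 6280/(1 + 9.71672·e^(−r·3)) → e^(−3r) = (7.00111 − 1)/9.71672 = 0.617607
r = −ln(0.617607)/3 = 0.4819/3

r ≈ 0.161 per year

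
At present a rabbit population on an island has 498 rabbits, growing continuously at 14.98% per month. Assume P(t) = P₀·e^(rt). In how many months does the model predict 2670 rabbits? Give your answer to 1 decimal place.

2670 = 498 · e^(0.1498·t)
t = ln(2670/498) / 0.1498 = ln(5.36145) / 0.1498 = 1.67923 / 0.1498

t ≈ 11.2 months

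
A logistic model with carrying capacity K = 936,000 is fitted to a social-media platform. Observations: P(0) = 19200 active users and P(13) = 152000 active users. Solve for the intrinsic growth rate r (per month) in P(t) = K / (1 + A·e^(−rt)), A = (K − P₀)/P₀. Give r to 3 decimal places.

A = (936000 − 19200)/19200 = 47.75
152000 = 936000/(1 + 47.75·e^(−r·13)) → e^(−13r) = (6.15789 − 1)/47.75 = 0.108019
r = −ln(0.108019)/13 = 2.22545/13

r ≈ 0.171 per month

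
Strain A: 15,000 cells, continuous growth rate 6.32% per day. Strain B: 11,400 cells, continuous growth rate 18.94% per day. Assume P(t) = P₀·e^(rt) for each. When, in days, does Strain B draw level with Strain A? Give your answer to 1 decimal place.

t ≈ 2.2 days

15000·e^(0.0632t) = 11400·e^(0.1894t)
15000/11400 = e^((0.1894 − 0.0632)t) → ln(1.31579) = 0.1262·t
t = 0.27444 / 0.1262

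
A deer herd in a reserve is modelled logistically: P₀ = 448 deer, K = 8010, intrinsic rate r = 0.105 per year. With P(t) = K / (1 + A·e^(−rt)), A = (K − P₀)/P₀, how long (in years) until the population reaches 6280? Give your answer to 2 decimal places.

A = (8010 − 448)/448 = 16.87946
6280 = 8010/(1 + 16.87946·e^(−0.105t)) → 1 + 16.87946·e^(−0.105t) = 1.27548
e^(−0.105t) = 0.01632 → t = ln(61.27343)/0.105 = 4.11535/0.105

t ≈ 39.19 years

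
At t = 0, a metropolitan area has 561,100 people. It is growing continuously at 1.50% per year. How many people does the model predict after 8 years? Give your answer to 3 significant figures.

≈ 633,000 people

P(8) = 561100 · e^(0.015·8) = 561100 · e^(0.12)
= 561100 · 1.1275 ≈ 632638.48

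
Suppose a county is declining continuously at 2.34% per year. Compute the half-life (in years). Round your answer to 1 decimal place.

half-life = ln(2) / |r| = 0.69315 / 0.0234

half-life ≈ 29.6 years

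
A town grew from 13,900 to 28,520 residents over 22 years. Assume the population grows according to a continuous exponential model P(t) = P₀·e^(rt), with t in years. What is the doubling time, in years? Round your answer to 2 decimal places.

doubling time ≈ 21.22 years

r = ln(28520/13900) / 22 = ln(2.0518) / 22 ≈ 0.032669 per year
doubling time = ln 2 / |r| = 0.69315 / 0.032669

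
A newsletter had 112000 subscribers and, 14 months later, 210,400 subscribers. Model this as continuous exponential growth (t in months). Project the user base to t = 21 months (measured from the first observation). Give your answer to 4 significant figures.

r = ln(210400/112000) / 14 ≈ 0.045037 per month
P(21) = 112000 · e^(0.045037·21) = 112000 · 2.57479 ≈ 288376.32

≈ 288,400 subscribers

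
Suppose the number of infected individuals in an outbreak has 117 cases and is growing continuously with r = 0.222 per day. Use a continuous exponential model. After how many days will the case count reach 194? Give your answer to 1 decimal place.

194 = 117 · e^(0.222·t)
t = ln(194/117) / 0.222 = ln(1.65812) / 0.222 = 0.50568 / 0.222

t ≈ 2.3 days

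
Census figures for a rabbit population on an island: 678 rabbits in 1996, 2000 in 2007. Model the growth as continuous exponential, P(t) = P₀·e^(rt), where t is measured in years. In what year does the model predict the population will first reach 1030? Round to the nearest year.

r = ln(2000/678) / 11 = 1.08176/11 ≈ 0.098341 per year
t = ln(1030/678) / r = 0.41817/0.098341 ≈ 4.25 years after 1996

year 2000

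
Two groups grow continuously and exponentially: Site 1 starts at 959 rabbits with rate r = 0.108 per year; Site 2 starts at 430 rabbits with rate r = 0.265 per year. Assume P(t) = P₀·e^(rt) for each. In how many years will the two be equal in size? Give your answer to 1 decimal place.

t ≈ 5.1 years

959·e^(0.108t) = 430·e^(0.265t)
959/430 = e^((0.265 − 0.108)t) → ln(2.23023) = 0.157·t
t = 0.80211 / 0.157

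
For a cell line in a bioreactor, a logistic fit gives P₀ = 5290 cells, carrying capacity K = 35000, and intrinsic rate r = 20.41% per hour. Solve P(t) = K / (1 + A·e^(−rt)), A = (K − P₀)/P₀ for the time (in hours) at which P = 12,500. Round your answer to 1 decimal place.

A = (35000 − 5290)/5290 = 5.61626
12500 = 35000/(1 + 5.61626·e^(−0.2041t)) → 1 + 5.61626·e^(−0.2041t) = 2.8
e^(−0.2041t) = 0.320498 → t = ln(3.12014)/0.2041 = 1.13788/0.2041

t ≈ 5.6 hours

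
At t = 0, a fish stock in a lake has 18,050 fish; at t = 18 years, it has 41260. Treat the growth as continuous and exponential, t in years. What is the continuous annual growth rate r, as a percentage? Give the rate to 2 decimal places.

41260 = 18050 · e^(r·18)
e^(18r) = 41260/18050 = 2.28587
r = ln(2.28587) / 18 = 0.82675 / 18

r ≈ 4.59% per year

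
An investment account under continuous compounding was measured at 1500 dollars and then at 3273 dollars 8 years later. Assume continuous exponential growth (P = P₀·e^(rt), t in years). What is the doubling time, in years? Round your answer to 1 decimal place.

doubling time ≈ 7.1 years

r = ln(3273/1500) / 8 = ln(2.182) / 8 ≈ 0.09753 per year
doubling time = ln 2 / |r| = 0.69315 / 0.09753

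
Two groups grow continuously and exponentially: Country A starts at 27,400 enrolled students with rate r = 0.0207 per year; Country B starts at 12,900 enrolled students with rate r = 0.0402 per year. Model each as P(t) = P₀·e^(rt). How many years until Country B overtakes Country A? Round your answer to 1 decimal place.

t ≈ 38.6 years

27400·e^(0.0207t) = 12900·e^(0.0402t)
27400/12900 = e^((0.0402 − 0.0207)t) → ln(2.12403) = 0.0195·t
t = 0.75332 / 0.0195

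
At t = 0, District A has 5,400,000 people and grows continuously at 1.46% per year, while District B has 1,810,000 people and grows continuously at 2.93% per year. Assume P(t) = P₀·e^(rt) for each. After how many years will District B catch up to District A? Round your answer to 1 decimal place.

5400000·e^(0.0146t) = 1810000·e^(0.0293t)
5400000/1810000 = e^((0.0293 − 0.0146)t) → ln(2.98343) = 0.0147·t
t = 1.09307 / 0.0147

t ≈ 74.4 years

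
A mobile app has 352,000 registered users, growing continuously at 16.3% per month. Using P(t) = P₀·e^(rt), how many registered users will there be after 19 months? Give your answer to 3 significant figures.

P(19) = 352000 · e^(0.163·19) = 352000 · e^(3.097)
= 352000 · 22.13146 ≈ 7790272.94

≈ 7,790,000 registered users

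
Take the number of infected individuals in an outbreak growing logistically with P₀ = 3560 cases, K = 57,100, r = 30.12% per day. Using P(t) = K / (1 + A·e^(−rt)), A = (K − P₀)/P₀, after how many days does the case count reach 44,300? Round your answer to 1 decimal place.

A = (57100 − 3560)/3560 = 15.03933
44300 = 57100/(1 + 15.03933·e^(−0.3012t)) → 1 + 15.03933·e^(−0.3012t) = 1.28894
e^(−0.3012t) = 0.019212 → t = ln(52.05017)/0.3012 = 3.95221/0.3012

t ≈ 13.1 days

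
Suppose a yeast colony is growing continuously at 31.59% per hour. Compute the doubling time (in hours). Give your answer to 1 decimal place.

doubling time = ln(2) / |r| = 0.69315 / 0.3159

doubling time ≈ 2.2 hours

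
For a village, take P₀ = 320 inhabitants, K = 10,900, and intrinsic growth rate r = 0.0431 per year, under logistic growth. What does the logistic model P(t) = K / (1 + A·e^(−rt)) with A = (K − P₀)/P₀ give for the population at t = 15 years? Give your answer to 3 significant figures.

A = (10900 − 320)/320 = 33.0625
P(15) = 10900 / (1 + 33.0625·e^(−0.0431·15)) = 10900 / (1 + 33.0625·0.523876)
= 10900 / 18.32065 ≈ 594.96

≈ 595 inhabitants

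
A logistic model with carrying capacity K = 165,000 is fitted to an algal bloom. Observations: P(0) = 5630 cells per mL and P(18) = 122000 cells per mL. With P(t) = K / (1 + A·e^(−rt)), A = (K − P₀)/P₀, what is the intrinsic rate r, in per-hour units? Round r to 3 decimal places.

A = (165000 − 5630)/5630 = 28.30728
122000 = 165000/(1 + 28.30728·e^(−r·18)) → e^(−18r) = (1.35246 − 1)/28.30728 = 0.012451
r = −ln(0.012451)/18 = 4.38594/18

r ≈ 0.244 per hour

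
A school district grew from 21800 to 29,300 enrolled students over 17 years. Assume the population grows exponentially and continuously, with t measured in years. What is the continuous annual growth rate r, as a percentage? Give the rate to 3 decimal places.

r ≈ 1.739% per year

29300 = 21800 · e^(r·17)
e^(17r) = 29300/21800 = 1.34404
r = ln(1.34404) / 17 = 0.29568 / 17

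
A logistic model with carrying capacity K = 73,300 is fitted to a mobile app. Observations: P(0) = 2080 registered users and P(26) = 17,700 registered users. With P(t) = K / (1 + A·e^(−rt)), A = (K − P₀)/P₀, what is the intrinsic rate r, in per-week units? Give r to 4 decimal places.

A = (73300 − 2080)/2080 = 34.24038
17700 = 73300/(1 + 34.24038·e^(−r·26)) → e^(−26r) = (4.14124 − 1)/34.24038 = 0.091741
r = −ln(0.091741)/26 = 2.38879/26

r ≈ 0.0919 per week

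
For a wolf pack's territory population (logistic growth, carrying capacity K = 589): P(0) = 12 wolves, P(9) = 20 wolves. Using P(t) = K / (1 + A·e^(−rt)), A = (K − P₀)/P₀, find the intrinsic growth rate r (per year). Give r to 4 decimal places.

r ≈ 0.0583 per year

A = (589 − 12)/12 = 48.08333
20 = 589/(1 + 48.08333·e^(−r·9)) → e^(−9r) = (29.45 − 1)/48.08333 = 0.591681
r = −ln(0.591681)/9 = 0.52479/9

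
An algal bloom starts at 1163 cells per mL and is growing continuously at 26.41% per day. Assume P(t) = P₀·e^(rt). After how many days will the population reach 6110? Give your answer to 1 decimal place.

6110 = 1163 · e^(0.2641·t)
t = ln(6110/1163) / 0.2641 = ln(5.25365) / 0.2641 = 1.65892 / 0.2641

t ≈ 6.3 days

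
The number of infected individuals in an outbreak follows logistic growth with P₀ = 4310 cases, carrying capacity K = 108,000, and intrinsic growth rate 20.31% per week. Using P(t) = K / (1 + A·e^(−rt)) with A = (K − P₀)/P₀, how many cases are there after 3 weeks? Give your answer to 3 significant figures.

A = (108000 − 4310)/4310 = 24.058
P(3) = 108000 / (1 + 24.058·e^(−0.2031·3)) = 108000 / (1 + 24.058·0.543731)
= 108000 / 14.08109 ≈ 7669.86

≈ 7,670 cases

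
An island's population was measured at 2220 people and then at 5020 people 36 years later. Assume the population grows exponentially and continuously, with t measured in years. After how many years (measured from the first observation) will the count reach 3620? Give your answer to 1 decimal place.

r = ln(5020/2220) / 36 ≈ 0.022665 per year
t = ln(3620/2220) / r = 0.48897 / 0.022665 ≈ 21.574

t ≈ 21.6 years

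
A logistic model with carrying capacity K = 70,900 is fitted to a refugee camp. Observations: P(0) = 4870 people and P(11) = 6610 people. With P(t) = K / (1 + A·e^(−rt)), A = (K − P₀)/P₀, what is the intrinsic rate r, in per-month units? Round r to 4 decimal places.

r ≈ 0.0302 per month

A = (70900 − 4870)/4870 = 13.55852
6610 = 70900/(1 + 13.55852·e^(−r·11)) → e^(−11r) = (10.72617 − 1)/13.55852 = 0.717348
r = −ln(0.717348)/11 = 0.33219/11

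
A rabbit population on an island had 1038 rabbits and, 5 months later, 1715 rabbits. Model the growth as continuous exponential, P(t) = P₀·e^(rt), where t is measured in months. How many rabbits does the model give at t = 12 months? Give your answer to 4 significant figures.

≈ 3,464 rabbits

r = ln(1715/1038) / 5 ≈ 0.100423 per month
P(12) = 1038 · e^(0.100423·12) = 1038 · 3.33703 ≈ 3463.84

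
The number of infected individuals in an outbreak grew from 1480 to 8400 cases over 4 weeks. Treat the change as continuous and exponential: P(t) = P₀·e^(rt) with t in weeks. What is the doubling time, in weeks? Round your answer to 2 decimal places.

r = ln(8400/1480) / 4 = ln(5.67568) / 4 ≈ 0.434047 per week
doubling time = ln 2 / |r| = 0.69315 / 0.434047

doubling time ≈ 1.60 weeks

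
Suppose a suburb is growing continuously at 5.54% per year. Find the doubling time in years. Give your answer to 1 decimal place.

doubling time ≈ 12.5 years

doubling time = ln(2) / |r| = 0.69315 / 0.0554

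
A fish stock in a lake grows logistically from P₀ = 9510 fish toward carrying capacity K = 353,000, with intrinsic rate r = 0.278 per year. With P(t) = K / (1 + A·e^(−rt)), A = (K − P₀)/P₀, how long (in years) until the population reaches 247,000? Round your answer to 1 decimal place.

t ≈ 15.9 years

A = (353000 − 9510)/9510 = 36.11882
247000 = 353000/(1 + 36.11882·e^(−0.278t)) → 1 + 36.11882·e^(−0.278t) = 1.42915
e^(−0.278t) = 0.011882 → t = ln(84.16367)/0.278 = 4.43276/0.278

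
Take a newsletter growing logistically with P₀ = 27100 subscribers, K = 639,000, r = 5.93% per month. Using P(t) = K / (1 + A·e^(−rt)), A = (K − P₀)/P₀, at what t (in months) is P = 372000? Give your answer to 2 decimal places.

t ≈ 58.16 months

A = (639000 − 27100)/27100 = 22.57934
372000 = 639000/(1 + 22.57934·e^(−0.0593t)) → 1 + 22.57934·e^(−0.0593t) = 1.71774
e^(−0.0593t) = 0.031788 → t = ln(31.45885)/0.0593 = 3.44868/0.0593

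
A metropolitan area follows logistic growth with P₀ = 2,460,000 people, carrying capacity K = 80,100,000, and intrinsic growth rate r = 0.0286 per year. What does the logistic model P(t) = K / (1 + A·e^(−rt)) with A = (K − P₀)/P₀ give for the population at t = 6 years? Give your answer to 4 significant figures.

A = (80100000 − 2460000)/2460000 = 31.56098
P(6) = 80100000 / (1 + 31.56098·e^(−0.0286·6)) = 80100000 / (1 + 31.56098·0.842316)
= 80100000 / 27.58432 ≈ 2903824.07

≈ 2,904,000 people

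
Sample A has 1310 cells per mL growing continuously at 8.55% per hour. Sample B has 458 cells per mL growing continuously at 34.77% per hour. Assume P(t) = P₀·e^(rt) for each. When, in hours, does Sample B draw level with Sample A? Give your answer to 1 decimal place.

1310·e^(0.0855t) = 458·e^(0.3477t)
1310/458 = e^((0.3477 − 0.0855)t) → ln(2.86026) = 0.2622·t
t = 1.05091 / 0.2622

t ≈ 4.0 hours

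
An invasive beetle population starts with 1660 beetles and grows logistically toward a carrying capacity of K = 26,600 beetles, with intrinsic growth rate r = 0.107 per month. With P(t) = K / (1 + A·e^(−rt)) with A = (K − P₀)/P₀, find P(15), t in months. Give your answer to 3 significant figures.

≈ 6,620 beetles

A = (26600 − 1660)/1660 = 15.0241
P(15) = 26600 / (1 + 15.0241·e^(−0.107·15)) = 26600 / (1 + 15.0241·0.20089)
= 26600 / 4.01818 ≈ 6619.91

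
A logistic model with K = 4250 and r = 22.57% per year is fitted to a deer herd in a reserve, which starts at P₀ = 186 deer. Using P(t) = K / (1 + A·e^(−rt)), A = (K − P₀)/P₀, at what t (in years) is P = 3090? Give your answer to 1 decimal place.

A = (4250 − 186)/186 = 21.84946
3090 = 4250/(1 + 21.84946·e^(−0.2257t)) → 1 + 21.84946·e^(−0.2257t) = 1.3754
e^(−0.2257t) = 0.017181 → t = ln(58.20245)/0.2257 = 4.06393/0.2257

t ≈ 18.0 years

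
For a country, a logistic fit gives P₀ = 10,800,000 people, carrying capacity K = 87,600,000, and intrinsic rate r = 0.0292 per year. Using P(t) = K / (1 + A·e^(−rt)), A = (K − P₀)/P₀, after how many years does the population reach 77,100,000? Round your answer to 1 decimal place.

A = (87600000 − 10800000)/10800000 = 7.11111
77100000 = 87600000/(1 + 7.11111·e^(−0.0292t)) → 1 + 7.11111·e^(−0.0292t) = 1.13619
e^(−0.0292t) = 0.019151 → t = ln(52.21587)/0.0292 = 3.95539/0.0292

t ≈ 135.5 years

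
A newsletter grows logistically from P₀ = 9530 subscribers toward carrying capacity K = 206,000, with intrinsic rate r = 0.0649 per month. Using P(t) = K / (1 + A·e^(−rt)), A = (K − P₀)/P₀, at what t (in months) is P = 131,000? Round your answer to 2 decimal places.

t ≈ 55.22 months

A = (206000 − 9530)/9530 = 20.61595
131000 = 206000/(1 + 20.61595·e^(−0.0649t)) → 1 + 20.61595·e^(−0.0649t) = 1.57252
e^(−0.0649t) = 0.027771 → t = ln(36.00919)/0.0649 = 3.58377/0.0649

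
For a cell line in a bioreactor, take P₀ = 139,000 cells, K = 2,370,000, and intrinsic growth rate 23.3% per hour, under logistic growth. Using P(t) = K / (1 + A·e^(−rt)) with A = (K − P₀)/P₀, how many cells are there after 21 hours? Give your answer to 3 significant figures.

A = (2370000 − 139000)/139000 = 16.05036
P(21) = 2370000 / (1 + 16.05036·e^(−0.233·21)) = 2370000 / (1 + 16.05036·0.007499)
= 2370000 / 1.12036 ≈ 2115391.64

≈ 2,120,000 cells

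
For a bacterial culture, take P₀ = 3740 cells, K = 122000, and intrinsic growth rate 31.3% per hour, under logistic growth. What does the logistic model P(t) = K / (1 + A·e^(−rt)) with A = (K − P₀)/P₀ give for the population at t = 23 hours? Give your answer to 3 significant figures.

A = (122000 − 3740)/3740 = 31.62032
P(23) = 122000 / (1 + 31.62032·e^(−0.313·23)) = 122000 / (1 + 31.62032·0.000747)
= 122000 / 1.02363 ≈ 119183.58

≈ 119,000 cells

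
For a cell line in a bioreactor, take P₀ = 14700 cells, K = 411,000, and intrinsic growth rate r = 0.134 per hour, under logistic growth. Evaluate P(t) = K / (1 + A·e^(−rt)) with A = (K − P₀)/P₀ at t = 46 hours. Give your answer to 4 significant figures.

≈ 388,900 cells

A = (411000 − 14700)/14700 = 26.95918
P(46) = 411000 / (1 + 26.95918·e^(−0.134·46)) = 411000 / (1 + 26.95918·0.002104)
= 411000 / 1.05672 ≈ 388940.35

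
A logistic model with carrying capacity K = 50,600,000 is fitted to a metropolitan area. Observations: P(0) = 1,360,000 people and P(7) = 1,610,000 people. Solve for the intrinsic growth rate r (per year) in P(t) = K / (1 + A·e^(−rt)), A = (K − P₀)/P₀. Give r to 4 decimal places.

r ≈ 0.0248 per year

A = (50600000 − 1360000)/1360000 = 36.20588
1610000 = 50600000/(1 + 36.20588·e^(−r·7)) → e^(−7r) = (31.42857 − 1)/36.20588 = 0.840432
r = −ln(0.840432)/7 = 0.17384/7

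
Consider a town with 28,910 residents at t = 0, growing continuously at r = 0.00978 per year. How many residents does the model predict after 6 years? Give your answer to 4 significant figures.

P(6) = 28910 · e^(0.00978·6) = 28910 · e^(0.05868)
= 28910 · 1.06044 ≈ 30657.2

≈ 30,660 residents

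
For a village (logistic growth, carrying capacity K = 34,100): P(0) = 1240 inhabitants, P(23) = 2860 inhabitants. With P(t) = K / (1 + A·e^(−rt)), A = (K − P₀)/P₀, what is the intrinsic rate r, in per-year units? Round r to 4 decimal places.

r ≈ 0.0385 per year

A = (34100 − 1240)/1240 = 26.5
2860 = 34100/(1 + 26.5·e^(−r·23)) → e^(−23r) = (11.92308 − 1)/26.5 = 0.412192
r = −ln(0.412192)/23 = 0.88627/23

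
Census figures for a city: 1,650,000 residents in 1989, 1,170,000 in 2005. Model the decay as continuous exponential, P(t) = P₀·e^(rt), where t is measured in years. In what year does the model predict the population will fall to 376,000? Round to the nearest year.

r = ln(1170000/1650000) / 16 = -0.34377/16 ≈ -0.021486 per year
t = ln(376000/1650000) / r = -1.47894/-0.021486 ≈ 68.83 years after 1989

year 2058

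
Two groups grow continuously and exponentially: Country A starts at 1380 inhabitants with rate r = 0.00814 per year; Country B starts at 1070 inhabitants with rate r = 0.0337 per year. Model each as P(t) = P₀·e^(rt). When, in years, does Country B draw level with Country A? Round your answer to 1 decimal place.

1380·e^(0.00814t) = 1070·e^(0.0337t)
1380/1070 = e^((0.0337 − 0.00814)t) → ln(1.28972) = 0.02556·t
t = 0.25442 / 0.02556

t ≈ 10.0 years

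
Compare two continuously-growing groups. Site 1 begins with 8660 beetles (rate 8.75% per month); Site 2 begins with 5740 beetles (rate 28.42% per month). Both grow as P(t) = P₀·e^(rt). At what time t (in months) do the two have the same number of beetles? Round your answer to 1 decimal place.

8660·e^(0.0875t) = 5740·e^(0.2842t)
8660/5740 = e^((0.2842 − 0.0875)t) → ln(1.50871) = 0.1967·t
t = 0.41126 / 0.1967

t ≈ 2.1 months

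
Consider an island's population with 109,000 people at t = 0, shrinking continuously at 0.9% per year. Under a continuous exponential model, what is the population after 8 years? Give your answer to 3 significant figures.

P(8) = 109000 · e^(-0.009·8) = 109000 · e^(-0.072)
= 109000 · 0.93053 ≈ 101427.87

≈ 101,000 people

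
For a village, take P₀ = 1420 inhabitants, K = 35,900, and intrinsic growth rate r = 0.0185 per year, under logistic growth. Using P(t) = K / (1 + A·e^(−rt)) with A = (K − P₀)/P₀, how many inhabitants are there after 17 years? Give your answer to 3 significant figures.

≈ 1,920 inhabitants

A = (35900 − 1420)/1420 = 24.28169
P(17) = 35900 / (1 + 24.28169·e^(−0.0185·17)) = 35900 / (1 + 24.28169·0.730154)
= 35900 / 18.72937 ≈ 1916.78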